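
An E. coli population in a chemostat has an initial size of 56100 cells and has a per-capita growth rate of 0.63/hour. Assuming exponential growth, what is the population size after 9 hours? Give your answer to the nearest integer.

16270937 cells

N(t) = N₀·e^(rt) = 56100 × e^(0.63×9) = 56100 × e^5.67.
e^5.67 ≈ 290.03, so N ≈ 56100 × 290.03 = 1.627094×10^7.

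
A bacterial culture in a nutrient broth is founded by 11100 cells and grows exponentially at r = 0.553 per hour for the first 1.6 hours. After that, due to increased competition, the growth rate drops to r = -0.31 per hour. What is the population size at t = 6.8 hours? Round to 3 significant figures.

5360 cells

Phase 1: N(1.6) = 11100·e^(0.553×1.6) = 11100·e^0.8848 = 26889.7.
Phase 2 runs for 6.8 − 1.6 = 5.2 hours at r = -0.31.
N(6.8) = 26889.7·e^(-0.31×5.2) = 26889.7·e^-1.612 = 5364.19.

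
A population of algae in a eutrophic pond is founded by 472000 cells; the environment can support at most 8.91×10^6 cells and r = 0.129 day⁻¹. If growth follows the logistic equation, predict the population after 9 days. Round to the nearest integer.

A = (K − N₀)/N₀ = (8.91×10^6 − 472000)/472000 = 17.877.
N(t) = K/(1 + A·e^(−rt)) = 8.91×10^6/(1 + 17.877×e^(−0.129×9)).
e^(−1.161) = 0.31317; denominator = 1 + 17.877×0.31317 = 6.5986.
N = 8.91×10^6/6.5986 = 1.350281×10^6.

1350281 cells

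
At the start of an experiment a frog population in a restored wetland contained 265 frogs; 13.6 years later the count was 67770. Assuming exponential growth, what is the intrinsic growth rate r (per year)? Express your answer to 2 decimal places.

0.41 per year

From N(t) = N₀·e^(rt): e^(r·13.6) = 67770/265 = 255.74.
r·13.6 = ln(255.74) = 5.5441, so r = 5.5441/13.6 = 0.40766.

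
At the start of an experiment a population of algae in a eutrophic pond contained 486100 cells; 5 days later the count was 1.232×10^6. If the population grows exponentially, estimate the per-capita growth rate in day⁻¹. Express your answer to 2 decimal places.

From N(t) = N₀·e^(rt): e^(r·5) = 1.232×10^6/486100 = 2.5345.
r·5 = ln(2.5345) = 0.92998, so r = 0.92998/5 = 0.186.

0.19 per day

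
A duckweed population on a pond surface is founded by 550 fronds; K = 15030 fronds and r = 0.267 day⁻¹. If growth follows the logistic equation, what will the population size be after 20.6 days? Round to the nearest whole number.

13570 fronds

A = (K − N₀)/N₀ = (15030 − 550)/550 = 26.327.
N(t) = K/(1 + A·e^(−rt)) = 15030/(1 + 26.327×e^(−0.267×20.6)).
e^(−5.5) = 0.004086; denominator = 1 + 26.327×0.004086 = 1.1076.
N = 15030/1.1076 = 13570.2.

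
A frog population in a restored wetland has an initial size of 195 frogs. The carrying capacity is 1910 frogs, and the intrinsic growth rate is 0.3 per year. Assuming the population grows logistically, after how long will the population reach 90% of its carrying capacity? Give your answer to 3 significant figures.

A = (K − N₀)/N₀ = (1910 − 195)/195 = 8.7949.
Solve 1910/(1 + 8.7949·e^(−0.3t)) = 1719: 1 + 8.7949·e^(−0.3t) = 1.1111, so e^(−0.3t) = 0.0126336.
−0.3·t = ln(0.0126336) = -4.3714, so t = 4.3714/0.3 = 14.571.

14.6 years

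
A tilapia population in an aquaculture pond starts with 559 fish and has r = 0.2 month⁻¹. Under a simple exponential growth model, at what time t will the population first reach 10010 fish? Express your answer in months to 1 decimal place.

14.4 months

Set N₀·e^(rt) = 10010: e^(0.2·t) = 10010/559 = 17.907.
0.2·t = ln(17.907) = 2.8852, so t = 2.8852/0.2 = 14.426.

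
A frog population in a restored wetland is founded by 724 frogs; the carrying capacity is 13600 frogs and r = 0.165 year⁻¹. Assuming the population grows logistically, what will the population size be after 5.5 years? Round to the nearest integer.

1663 frogs

A = (K − N₀)/N₀ = (13600 − 724)/724 = 17.785.
N(t) = K/(1 + A·e^(−rt)) = 13600/(1 + 17.785×e^(−0.165×5.5)).
e^(−0.9075) = 0.40353; denominator = 1 + 17.785×0.40353 = 8.1766.
N = 13600/8.1766 = 1663.28.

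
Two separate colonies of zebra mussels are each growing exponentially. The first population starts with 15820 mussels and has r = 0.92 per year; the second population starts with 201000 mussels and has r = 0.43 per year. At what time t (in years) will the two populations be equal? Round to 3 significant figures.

5.19 years

Set 15820·e^(0.92t) = 201000·e^(0.43t).
e^((0.92 − 0.43)t) = 201000/15820 → e^(0.49·t) = 12.705.
0.49·t = ln(12.705) = 2.542, so t = 2.542/0.49 = 5.1878.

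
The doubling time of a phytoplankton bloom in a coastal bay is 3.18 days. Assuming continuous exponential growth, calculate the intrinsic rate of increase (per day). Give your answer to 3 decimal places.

0.218 per day

r = ln(2)/t_d = 0.6931/3.18 = 0.21797.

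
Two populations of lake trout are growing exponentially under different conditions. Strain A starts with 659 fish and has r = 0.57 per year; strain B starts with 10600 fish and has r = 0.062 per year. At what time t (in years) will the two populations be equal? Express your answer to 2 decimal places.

5.47 years

Set 659·e^(0.57t) = 10600·e^(0.062t).
e^((0.57 − 0.062)t) = 10600/659 → e^(0.508·t) = 16.085.
0.508·t = ln(16.085) = 2.7779, so t = 2.7779/0.508 = 5.4683.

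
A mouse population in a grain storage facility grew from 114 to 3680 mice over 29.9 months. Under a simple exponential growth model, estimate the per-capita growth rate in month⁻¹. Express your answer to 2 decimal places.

From N(t) = N₀·e^(rt): e^(r·29.9) = 3680/114 = 32.281.
r·29.9 = ln(32.281) = 3.4745, so r = 3.4745/29.9 = 0.1162.

0.12 per month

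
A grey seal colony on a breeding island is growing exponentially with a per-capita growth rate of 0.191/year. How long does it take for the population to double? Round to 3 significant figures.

Doubling time t_d = ln(2)/r = 0.6931/0.191 = 3.629.

3.63 years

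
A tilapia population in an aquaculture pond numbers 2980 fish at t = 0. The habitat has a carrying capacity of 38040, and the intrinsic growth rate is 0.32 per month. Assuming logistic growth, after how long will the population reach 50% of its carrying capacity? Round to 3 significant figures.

7.70 months

A = (K − N₀)/N₀ = (38040 − 2980)/2980 = 11.765.
Solve 38040/(1 + 11.765·e^(−0.32t)) = 19020: 1 + 11.765·e^(−0.32t) = 2, so e^(−0.32t) = 0.0849971.
−0.32·t = ln(0.0849971) = -2.4651, so t = 2.4651/0.32 = 7.7036.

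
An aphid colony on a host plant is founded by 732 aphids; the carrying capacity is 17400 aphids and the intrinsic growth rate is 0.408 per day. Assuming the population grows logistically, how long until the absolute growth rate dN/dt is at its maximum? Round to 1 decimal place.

7.7 days

Logistic growth is fastest at N = K/2 = 8700.
A = (K − N₀)/N₀ = 22.77. Set K/(1 + A·e^(−rt)) = K/2 → A·e^(−rt) = 1.
e^(−0.408t) = 1/22.77 = 0.0439165, so t = ln(22.77)/0.408 = 3.1255/0.408 = 7.6605.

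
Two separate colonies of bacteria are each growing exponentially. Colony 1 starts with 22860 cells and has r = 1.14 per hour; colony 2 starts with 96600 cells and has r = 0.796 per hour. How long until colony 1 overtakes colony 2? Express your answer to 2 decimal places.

Set 22860·e^(1.14t) = 96600·e^(0.796t).
e^((1.14 − 0.796)t) = 96600/22860 → e^(0.344·t) = 4.2257.
0.344·t = ln(4.2257) = 1.4412, so t = 1.4412/0.344 = 4.1895.

4.19 hours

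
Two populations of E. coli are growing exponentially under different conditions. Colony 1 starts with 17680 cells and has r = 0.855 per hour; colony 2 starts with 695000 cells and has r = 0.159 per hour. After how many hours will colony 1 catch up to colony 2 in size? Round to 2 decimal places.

5.28 hours

Set 17680·e^(0.855t) = 695000·e^(0.159t).
e^((0.855 − 0.159)t) = 695000/17680 → e^(0.696·t) = 39.31.
0.696·t = ln(39.31) = 3.6715, so t = 3.6715/0.696 = 5.2751.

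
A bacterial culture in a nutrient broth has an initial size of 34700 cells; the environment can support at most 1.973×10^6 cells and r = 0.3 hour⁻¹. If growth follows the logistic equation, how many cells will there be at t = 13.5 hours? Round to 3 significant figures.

A = (K − N₀)/N₀ = (1.973×10^6 − 34700)/34700 = 55.859.
N(t) = K/(1 + A·e^(−rt)) = 1.973×10^6/(1 + 55.859×e^(−0.3×13.5)).
e^(−4.05) = 0.017422; denominator = 1 + 55.859×0.017422 = 1.9732.
N = 1.973×10^6/1.9732 = 999902.

1000000 cells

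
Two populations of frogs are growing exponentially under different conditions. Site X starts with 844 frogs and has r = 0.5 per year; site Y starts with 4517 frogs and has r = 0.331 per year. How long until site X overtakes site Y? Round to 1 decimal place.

Set 844·e^(0.5t) = 4517·e^(0.331t).
e^((0.5 − 0.331)t) = 4517/844 → e^(0.169·t) = 5.3519.
0.169·t = ln(5.3519) = 1.6775, so t = 1.6775/0.169 = 9.9257.

9.9 years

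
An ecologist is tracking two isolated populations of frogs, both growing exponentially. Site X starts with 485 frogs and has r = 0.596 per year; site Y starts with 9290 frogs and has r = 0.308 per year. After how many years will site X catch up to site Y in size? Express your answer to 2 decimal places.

Set 485·e^(0.596t) = 9290·e^(0.308t).
e^((0.596 − 0.308)t) = 9290/485 → e^(0.288·t) = 19.155.
0.288·t = ln(19.155) = 2.9525, so t = 2.9525/0.288 = 10.252.

10.25 years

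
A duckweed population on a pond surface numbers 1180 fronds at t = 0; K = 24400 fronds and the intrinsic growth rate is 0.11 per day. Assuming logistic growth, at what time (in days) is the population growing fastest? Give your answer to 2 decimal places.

27.09 days

Logistic growth is fastest at N = K/2 = 12200.
A = (K − N₀)/N₀ = 19.678. Set K/(1 + A·e^(−rt)) = K/2 → A·e^(−rt) = 1.
e^(−0.11t) = 1/19.678 = 0.0508183, so t = ln(19.678)/0.11 = 2.9795/0.11 = 27.086.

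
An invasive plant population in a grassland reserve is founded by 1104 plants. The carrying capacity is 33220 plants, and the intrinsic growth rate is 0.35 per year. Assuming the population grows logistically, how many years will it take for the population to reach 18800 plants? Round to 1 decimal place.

A = (K − N₀)/N₀ = (33220 − 1104)/1104 = 29.091.
Solve 33220/(1 + 29.091·e^(−0.35t)) = 18800: 1 + 29.091·e^(−0.35t) = 1.767, so e^(−0.35t) = 0.0263667.
−0.35·t = ln(0.0263667) = -3.6357, so t = 3.6357/0.35 = 10.388.

10.4 years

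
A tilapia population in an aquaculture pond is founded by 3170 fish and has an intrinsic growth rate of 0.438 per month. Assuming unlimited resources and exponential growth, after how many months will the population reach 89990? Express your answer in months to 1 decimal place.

Set N₀·e^(rt) = 89990: e^(0.438·t) = 89990/3170 = 28.388.
0.438·t = ln(28.388) = 3.346, so t = 3.346/0.438 = 7.6392.

7.6 months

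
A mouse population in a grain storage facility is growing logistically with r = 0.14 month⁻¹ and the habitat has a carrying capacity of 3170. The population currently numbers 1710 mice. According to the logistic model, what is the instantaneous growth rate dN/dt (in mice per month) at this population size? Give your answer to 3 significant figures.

110 mice per month

dN/dt = rN(1 − N/K) = 0.14 × 1710 × (1 − 1710/3170).
1 − 1710/3170 = 0.46057; dN/dt = 0.14 × 1710 × 0.46057 = 110.26.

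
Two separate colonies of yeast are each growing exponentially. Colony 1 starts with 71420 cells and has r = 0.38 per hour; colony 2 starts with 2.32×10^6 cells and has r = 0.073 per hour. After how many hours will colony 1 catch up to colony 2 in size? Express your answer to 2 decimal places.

11.34 hours

Set 71420·e^(0.38t) = 2.32×10^6·e^(0.073t).
e^((0.38 − 0.073)t) = 2.32×10^6/71420 → e^(0.307·t) = 32.484.
0.307·t = ln(32.484) = 3.4807, so t = 3.4807/0.307 = 11.338.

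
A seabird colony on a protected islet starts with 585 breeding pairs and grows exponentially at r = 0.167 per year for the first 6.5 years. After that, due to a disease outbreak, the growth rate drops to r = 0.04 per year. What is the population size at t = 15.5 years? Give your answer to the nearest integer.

2483 breeding pairs

Phase 1: N(6.5) = 585·e^(0.167×6.5) = 585·e^1.086 = 1732.14.
Phase 2 runs for 15.5 − 6.5 = 9 years at r = 0.04.
N(15.5) = 1732.14·e^(0.04×9) = 1732.14·e^0.36 = 2482.72.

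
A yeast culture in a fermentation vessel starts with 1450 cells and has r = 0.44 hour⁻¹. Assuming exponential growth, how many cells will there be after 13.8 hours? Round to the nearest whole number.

628643 cells

N(t) = N₀·e^(rt) = 1450 × e^(0.44×13.8) = 1450 × e^6.072.
e^6.072 ≈ 433.55, so N ≈ 1450 × 433.55 = 628643.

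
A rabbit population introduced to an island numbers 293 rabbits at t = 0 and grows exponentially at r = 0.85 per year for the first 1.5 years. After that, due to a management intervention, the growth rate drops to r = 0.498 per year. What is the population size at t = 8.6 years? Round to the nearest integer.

Phase 1: N(1.5) = 293·e^(0.85×1.5) = 293·e^1.275 = 1048.56.
Phase 2 runs for 8.6 − 1.5 = 7.1 years at r = 0.498.
N(8.6) = 1048.56·e^(0.498×7.1) = 1048.56·e^3.536 = 35989.1.

35989 rabbits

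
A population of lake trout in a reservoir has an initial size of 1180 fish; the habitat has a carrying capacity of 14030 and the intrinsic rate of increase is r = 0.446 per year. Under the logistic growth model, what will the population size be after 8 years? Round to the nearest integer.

10733 fish

A = (K − N₀)/N₀ = (14030 − 1180)/1180 = 10.89.
N(t) = K/(1 + A·e^(−rt)) = 14030/(1 + 10.89×e^(−0.446×8)).
e^(−3.568) = 0.028212; denominator = 1 + 10.89×0.028212 = 1.3072.
N = 14030/1.3072 = 10732.6.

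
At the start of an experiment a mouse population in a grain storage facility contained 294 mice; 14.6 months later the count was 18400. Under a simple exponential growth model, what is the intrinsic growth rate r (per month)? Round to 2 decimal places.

0.28 per month

From N(t) = N₀·e^(rt): e^(r·14.6) = 18400/294 = 62.585.
r·14.6 = ln(62.585) = 4.1365, so r = 4.1365/14.6 = 0.28332.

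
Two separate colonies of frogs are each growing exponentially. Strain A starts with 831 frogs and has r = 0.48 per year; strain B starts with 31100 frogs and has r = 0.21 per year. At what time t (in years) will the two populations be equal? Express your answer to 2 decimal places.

Set 831·e^(0.48t) = 31100·e^(0.21t).
e^((0.48 − 0.21)t) = 31100/831 → e^(0.27·t) = 37.425.
0.27·t = ln(37.425) = 3.6223, so t = 3.6223/0.27 = 13.416.

13.42 years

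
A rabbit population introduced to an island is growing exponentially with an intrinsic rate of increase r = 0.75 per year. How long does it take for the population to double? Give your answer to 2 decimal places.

0.92 years

Doubling time t_d = ln(2)/r = 0.6931/0.75 = 0.9242.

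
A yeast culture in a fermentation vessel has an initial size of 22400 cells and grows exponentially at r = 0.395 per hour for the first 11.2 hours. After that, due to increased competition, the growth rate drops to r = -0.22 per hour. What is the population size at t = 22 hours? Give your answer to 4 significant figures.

Phase 1: N(11.2) = 22400·e^(0.395×11.2) = 22400·e^4.424 = 1.868817×10^6.
Phase 2 runs for 22 − 11.2 = 10.8 hours at r = -0.22.
N(22) = 1.868817×10^6·e^(-0.22×10.8) = 1.868817×10^6·e^-2.376 = 173653.

173700 cells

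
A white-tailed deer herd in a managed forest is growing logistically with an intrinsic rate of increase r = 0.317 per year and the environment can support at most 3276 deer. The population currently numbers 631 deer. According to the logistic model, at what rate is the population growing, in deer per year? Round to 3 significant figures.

dN/dt = rN(1 − N/K) = 0.317 × 631 × (1 − 631/3276).
1 − 631/3276 = 0.80739; dN/dt = 0.317 × 631 × 0.80739 = 161.5.

161 deer per year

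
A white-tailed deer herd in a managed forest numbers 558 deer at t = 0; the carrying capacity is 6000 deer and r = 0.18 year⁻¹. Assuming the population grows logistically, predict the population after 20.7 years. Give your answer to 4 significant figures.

A = (K − N₀)/N₀ = (6000 − 558)/558 = 9.7527.
N(t) = K/(1 + A·e^(−rt)) = 6000/(1 + 9.7527×e^(−0.18×20.7)).
e^(−3.726) = 0.024089; denominator = 1 + 9.7527×0.024089 = 1.2349.
N = 6000/1.2349 = 4858.57.

4859 deer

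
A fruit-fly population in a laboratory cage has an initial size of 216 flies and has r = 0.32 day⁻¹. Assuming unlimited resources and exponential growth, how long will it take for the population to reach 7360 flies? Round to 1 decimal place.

Set N₀·e^(rt) = 7360: e^(0.32·t) = 7360/216 = 34.074.
0.32·t = ln(34.074) = 3.5285, so t = 3.5285/0.32 = 11.027.

11.0 days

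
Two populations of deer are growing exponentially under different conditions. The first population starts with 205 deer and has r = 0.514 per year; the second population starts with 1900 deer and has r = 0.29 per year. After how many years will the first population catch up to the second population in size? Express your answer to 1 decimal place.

9.9 years

Set 205·e^(0.514t) = 1900·e^(0.29t).
e^((0.514 − 0.29)t) = 1900/205 → e^(0.224·t) = 9.2683.
0.224·t = ln(9.2683) = 2.2266, so t = 2.2266/0.224 = 9.9402.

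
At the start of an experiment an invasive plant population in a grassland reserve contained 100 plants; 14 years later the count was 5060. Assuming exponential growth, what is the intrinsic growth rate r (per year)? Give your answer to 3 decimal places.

0.280 per year

From N(t) = N₀·e^(rt): e^(r·14) = 5060/100 = 50.6.
r·14 = ln(50.6) = 3.924, so r = 3.924/14 = 0.28028.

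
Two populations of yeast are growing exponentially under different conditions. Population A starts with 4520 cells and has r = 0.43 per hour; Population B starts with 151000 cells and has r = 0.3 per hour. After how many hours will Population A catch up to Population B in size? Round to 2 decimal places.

Set 4520·e^(0.43t) = 151000·e^(0.3t).
e^((0.43 − 0.3)t) = 151000/4520 → e^(0.13·t) = 33.407.
0.13·t = ln(33.407) = 3.5088, so t = 3.5088/0.13 = 26.991.

26.99 hours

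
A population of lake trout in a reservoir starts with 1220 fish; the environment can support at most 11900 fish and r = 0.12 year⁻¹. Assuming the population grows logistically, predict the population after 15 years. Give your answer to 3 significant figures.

A = (K − N₀)/N₀ = (11900 − 1220)/1220 = 8.7541.
N(t) = K/(1 + A·e^(−rt)) = 11900/(1 + 8.7541×e^(−0.12×15)).
e^(−1.8) = 0.1653; denominator = 1 + 8.7541×0.1653 = 2.447.
N = 11900/2.447 = 4863.01.

4860 fish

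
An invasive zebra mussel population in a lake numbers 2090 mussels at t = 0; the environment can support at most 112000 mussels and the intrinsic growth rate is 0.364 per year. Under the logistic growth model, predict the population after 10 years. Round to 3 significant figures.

A = (K − N₀)/N₀ = (112000 − 2090)/2090 = 52.589.
N(t) = K/(1 + A·e^(−rt)) = 112000/(1 + 52.589×e^(−0.364×10)).
e^(−3.64) = 0.026252; denominator = 1 + 52.589×0.026252 = 2.3806.
N = 112000/2.3806 = 47047.5.

47000 mussels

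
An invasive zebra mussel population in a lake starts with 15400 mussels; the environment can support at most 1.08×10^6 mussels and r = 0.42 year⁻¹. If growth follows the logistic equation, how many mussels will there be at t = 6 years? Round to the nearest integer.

A = (K − N₀)/N₀ = (1.08×10^6 − 15400)/15400 = 69.13.
N(t) = K/(1 + A·e^(−rt)) = 1.08×10^6/(1 + 69.13×e^(−0.42×6)).
e^(−2.52) = 0.08046; denominator = 1 + 69.13×0.08046 = 6.5622.
N = 1.08×10^6/6.5622 = 164580.

164580 mussels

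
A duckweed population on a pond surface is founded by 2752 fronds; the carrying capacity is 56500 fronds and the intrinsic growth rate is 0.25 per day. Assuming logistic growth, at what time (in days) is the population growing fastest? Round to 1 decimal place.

11.9 days

Logistic growth is fastest at N = K/2 = 28250.
A = (K − N₀)/N₀ = 19.531. Set K/(1 + A·e^(−rt)) = K/2 → A·e^(−rt) = 1.
e^(−0.25t) = 1/19.531 = 0.0512019, so t = ln(19.531)/0.25 = 2.972/0.25 = 11.888.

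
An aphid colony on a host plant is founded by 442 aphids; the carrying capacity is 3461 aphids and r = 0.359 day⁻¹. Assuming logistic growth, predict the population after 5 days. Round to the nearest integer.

A = (K − N₀)/N₀ = (3461 − 442)/442 = 6.8303.
N(t) = K/(1 + A·e^(−rt)) = 3461/(1 + 6.8303×e^(−0.359×5)).
e^(−1.795) = 0.16613; denominator = 1 + 6.8303×0.16613 = 2.1347.
N = 3461/2.1347 = 1621.3.

1621 aphids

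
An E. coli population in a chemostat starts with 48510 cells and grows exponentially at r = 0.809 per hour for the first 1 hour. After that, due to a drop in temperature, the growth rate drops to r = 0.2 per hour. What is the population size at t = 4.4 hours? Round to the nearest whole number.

Phase 1: N(1) = 48510·e^(0.809×1) = 48510·e^0.809 = 108937.
Phase 2 runs for 4.4 − 1 = 3.4 hours at r = 0.2.
N(4.4) = 108937·e^(0.2×3.4) = 108937·e^0.68 = 215028.

215028 cells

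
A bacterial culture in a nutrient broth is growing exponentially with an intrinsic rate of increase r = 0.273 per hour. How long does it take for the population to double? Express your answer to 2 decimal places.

2.54 hours

Doubling time t_d = ln(2)/r = 0.6931/0.273 = 2.539.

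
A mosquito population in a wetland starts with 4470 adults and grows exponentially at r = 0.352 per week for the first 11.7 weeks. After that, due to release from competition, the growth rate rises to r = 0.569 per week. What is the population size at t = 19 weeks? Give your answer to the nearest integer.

Phase 1: N(11.7) = 4470·e^(0.352×11.7) = 4470·e^4.118 = 274730.
Phase 2 runs for 19 − 11.7 = 7.3 weeks at r = 0.569.
N(19) = 274730·e^(0.569×7.3) = 274730·e^4.154 = 1.749182×10^7.

17491816 adults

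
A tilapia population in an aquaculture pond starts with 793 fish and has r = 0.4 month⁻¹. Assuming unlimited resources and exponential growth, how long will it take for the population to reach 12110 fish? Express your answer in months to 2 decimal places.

6.81 months

Set N₀·e^(rt) = 12110: e^(0.4·t) = 12110/793 = 15.271.
0.4·t = ln(15.271) = 2.726, so t = 2.726/0.4 = 6.8149.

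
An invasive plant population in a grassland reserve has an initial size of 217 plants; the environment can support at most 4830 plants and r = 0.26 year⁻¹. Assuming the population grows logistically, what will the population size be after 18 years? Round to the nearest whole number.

4034 plants

A = (K − N₀)/N₀ = (4830 − 217)/217 = 21.258.
N(t) = K/(1 + A·e^(−rt)) = 4830/(1 + 21.258×e^(−0.26×18)).
e^(−4.68) = 0.009279; denominator = 1 + 21.258×0.009279 = 1.1973.
N = 4830/1.1973 = 4034.23.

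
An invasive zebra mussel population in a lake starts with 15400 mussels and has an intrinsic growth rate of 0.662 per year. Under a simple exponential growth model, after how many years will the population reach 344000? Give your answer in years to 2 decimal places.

Set N₀·e^(rt) = 344000: e^(0.662·t) = 344000/15400 = 22.338.
0.662·t = ln(22.338) = 3.1063, so t = 3.1063/0.662 = 4.6923.

4.69 years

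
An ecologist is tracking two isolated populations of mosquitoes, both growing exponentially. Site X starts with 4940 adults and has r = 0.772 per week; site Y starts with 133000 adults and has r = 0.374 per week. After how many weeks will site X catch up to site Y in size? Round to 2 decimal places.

Set 4940·e^(0.772t) = 133000·e^(0.374t).
e^((0.772 − 0.374)t) = 133000/4940 → e^(0.398·t) = 26.923.
0.398·t = ln(26.923) = 3.293, so t = 3.293/0.398 = 8.2738.

8.27 weeks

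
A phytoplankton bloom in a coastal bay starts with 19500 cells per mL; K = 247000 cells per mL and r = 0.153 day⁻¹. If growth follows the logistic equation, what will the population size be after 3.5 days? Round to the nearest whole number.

31548 cells per mL

A = (K − N₀)/N₀ = (247000 − 19500)/19500 = 11.667.
N(t) = K/(1 + A·e^(−rt)) = 247000/(1 + 11.667×e^(−0.153×3.5)).
e^(−0.5355) = 0.58538; denominator = 1 + 11.667×0.58538 = 7.8294.
N = 247000/7.8294 = 31547.8.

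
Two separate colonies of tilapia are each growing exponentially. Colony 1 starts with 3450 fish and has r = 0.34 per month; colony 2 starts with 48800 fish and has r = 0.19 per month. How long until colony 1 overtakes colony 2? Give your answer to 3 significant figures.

Set 3450·e^(0.34t) = 48800·e^(0.19t).
e^((0.34 − 0.19)t) = 48800/3450 → e^(0.15·t) = 14.145.
0.15·t = ln(14.145) = 2.6494, so t = 2.6494/0.15 = 17.662.

17.7 months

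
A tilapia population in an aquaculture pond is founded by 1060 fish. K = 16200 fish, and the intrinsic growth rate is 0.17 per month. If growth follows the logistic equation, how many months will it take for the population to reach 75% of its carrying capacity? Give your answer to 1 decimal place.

A = (K − N₀)/N₀ = (16200 − 1060)/1060 = 14.283.
Solve 16200/(1 + 14.283·e^(−0.17t)) = 12150: 1 + 14.283·e^(−0.17t) = 1.3333, so e^(−0.17t) = 0.0233377.
−0.17·t = ln(0.0233377) = -3.7577, so t = 3.7577/0.17 = 22.104.

22.1 months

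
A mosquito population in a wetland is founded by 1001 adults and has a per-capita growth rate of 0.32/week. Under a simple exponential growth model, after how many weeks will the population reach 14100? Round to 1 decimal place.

8.3 weeks

Set N₀·e^(rt) = 14100: e^(0.32·t) = 14100/1001 = 14.086.
0.32·t = ln(14.086) = 2.6452, so t = 2.6452/0.32 = 8.2662.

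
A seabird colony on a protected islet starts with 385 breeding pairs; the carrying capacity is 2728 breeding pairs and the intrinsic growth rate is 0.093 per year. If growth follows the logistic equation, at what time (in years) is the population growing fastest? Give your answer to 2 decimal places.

19.42 years

Logistic growth is fastest at N = K/2 = 1364.
A = (K − N₀)/N₀ = 6.0857. Set K/(1 + A·e^(−rt)) = K/2 → A·e^(−rt) = 1.
e^(−0.093t) = 1/6.0857 = 0.164319, so t = ln(6.0857)/0.093 = 1.8059/0.093 = 19.419.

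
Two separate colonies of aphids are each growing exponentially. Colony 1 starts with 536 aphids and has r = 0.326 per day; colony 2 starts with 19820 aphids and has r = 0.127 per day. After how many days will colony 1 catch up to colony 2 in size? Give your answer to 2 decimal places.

Set 536·e^(0.326t) = 19820·e^(0.127t).
e^((0.326 − 0.127)t) = 19820/536 → e^(0.199·t) = 36.978.
0.199·t = ln(36.978) = 3.6103, so t = 3.6103/0.199 = 18.142.

18.14 days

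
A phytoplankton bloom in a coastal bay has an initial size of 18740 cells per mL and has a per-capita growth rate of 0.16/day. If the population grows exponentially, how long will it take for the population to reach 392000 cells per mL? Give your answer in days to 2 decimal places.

Set N₀·e^(rt) = 392000: e^(0.16·t) = 392000/18740 = 20.918.
0.16·t = ln(20.918) = 3.0406, so t = 3.0406/0.16 = 19.004.

19.00 days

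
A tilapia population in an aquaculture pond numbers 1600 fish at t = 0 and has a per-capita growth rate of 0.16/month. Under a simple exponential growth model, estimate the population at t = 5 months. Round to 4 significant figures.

3561 fish

N(t) = N₀·e^(rt) = 1600 × e^(0.16×5) = 1600 × e^0.8.
e^0.8 ≈ 2.2255, so N ≈ 1600 × 2.2255 = 3560.87.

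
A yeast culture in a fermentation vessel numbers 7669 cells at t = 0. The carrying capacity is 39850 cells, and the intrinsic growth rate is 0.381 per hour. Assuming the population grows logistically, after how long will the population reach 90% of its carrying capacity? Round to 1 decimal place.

A = (K − N₀)/N₀ = (39850 − 7669)/7669 = 4.1962.
Solve 39850/(1 + 4.1962·e^(−0.381t)) = 35865: 1 + 4.1962·e^(−0.381t) = 1.1111, so e^(−0.381t) = 0.0264787.
−0.381·t = ln(0.0264787) = -3.6314, so t = 3.6314/0.381 = 9.5313.

9.5 hours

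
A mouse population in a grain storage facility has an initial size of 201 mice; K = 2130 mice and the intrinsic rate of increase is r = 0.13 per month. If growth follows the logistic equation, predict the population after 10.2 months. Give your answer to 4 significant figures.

600.3 mice

A = (K − N₀)/N₀ = (2130 − 201)/201 = 9.597.
N(t) = K/(1 + A·e^(−rt)) = 2130/(1 + 9.597×e^(−0.13×10.2)).
e^(−1.326) = 0.26554; denominator = 1 + 9.597×0.26554 = 3.5484.
N = 2130/3.5484 = 600.276.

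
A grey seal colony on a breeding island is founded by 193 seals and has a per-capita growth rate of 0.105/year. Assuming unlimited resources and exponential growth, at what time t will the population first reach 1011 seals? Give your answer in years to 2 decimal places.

Set N₀·e^(rt) = 1011: e^(0.105·t) = 1011/193 = 5.2383.
0.105·t = ln(5.2383) = 1.656, so t = 1.656/0.105 = 15.771.

15.77 years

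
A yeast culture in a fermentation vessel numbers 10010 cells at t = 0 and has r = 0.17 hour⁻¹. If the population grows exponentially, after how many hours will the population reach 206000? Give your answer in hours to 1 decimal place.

Set N₀·e^(rt) = 206000: e^(0.17·t) = 206000/10010 = 20.579.
0.17·t = ln(20.579) = 3.0243, so t = 3.0243/0.17 = 17.79.

17.8 hours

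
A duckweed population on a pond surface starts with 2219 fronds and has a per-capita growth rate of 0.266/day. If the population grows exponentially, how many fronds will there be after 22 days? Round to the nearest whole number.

N(t) = N₀·e^(rt) = 2219 × e^(0.266×22) = 2219 × e^5.852.
e^5.852 ≈ 347.93, so N ≈ 2219 × 347.93 = 772056.

772056 fronds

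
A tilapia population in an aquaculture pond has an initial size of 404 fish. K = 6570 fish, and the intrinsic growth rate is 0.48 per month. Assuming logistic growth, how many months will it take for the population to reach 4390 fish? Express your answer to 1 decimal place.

7.1 months

A = (K − N₀)/N₀ = (6570 − 404)/404 = 15.262.
Solve 6570/(1 + 15.262·e^(−0.48t)) = 4390: 1 + 15.262·e^(−0.48t) = 1.4966, so e^(−0.48t) = 0.0325364.
−0.48·t = ln(0.0325364) = -3.4254, so t = 3.4254/0.48 = 7.1362.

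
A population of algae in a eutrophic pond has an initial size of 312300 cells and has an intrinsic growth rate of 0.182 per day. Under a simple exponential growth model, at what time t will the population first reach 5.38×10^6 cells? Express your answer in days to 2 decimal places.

Set N₀·e^(rt) = 5.38×10^6: e^(0.182·t) = 5.38×10^6/312300 = 17.227.
0.182·t = ln(17.227) = 2.8465, so t = 2.8465/0.182 = 15.64.

15.64 days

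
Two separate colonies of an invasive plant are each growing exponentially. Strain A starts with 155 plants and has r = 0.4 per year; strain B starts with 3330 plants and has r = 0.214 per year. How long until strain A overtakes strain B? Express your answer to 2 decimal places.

16.49 years

Set 155·e^(0.4t) = 3330·e^(0.214t).
e^((0.4 − 0.214)t) = 3330/155 → e^(0.186·t) = 21.484.
0.186·t = ln(21.484) = 3.0673, so t = 3.0673/0.186 = 16.491.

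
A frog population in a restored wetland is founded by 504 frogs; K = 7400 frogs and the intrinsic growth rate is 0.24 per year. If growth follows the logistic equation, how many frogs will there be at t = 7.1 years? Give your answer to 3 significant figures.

A = (K − N₀)/N₀ = (7400 − 504)/504 = 13.683.
N(t) = K/(1 + A·e^(−rt)) = 7400/(1 + 13.683×e^(−0.24×7.1)).
e^(−1.704) = 0.18195; denominator = 1 + 13.683×0.18195 = 3.4896.
N = 7400/3.4896 = 2120.59.

2120 frogs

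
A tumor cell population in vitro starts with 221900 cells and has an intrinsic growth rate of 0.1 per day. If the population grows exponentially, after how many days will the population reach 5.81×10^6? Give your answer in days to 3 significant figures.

Set N₀·e^(rt) = 5.81×10^6: e^(0.1·t) = 5.81×10^6/221900 = 26.183.
0.1·t = ln(26.183) = 3.2651, so t = 3.2651/0.1 = 32.651.

32.7 days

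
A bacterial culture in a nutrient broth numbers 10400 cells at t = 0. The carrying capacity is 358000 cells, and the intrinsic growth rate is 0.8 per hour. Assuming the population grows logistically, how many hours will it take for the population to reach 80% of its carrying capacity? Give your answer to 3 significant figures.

6.12 hours

A = (K − N₀)/N₀ = (358000 − 10400)/10400 = 33.423.
Solve 358000/(1 + 33.423·e^(−0.8t)) = 286400: 1 + 33.423·e^(−0.8t) = 1.25, so e^(−0.8t) = 0.00747986.
−0.8·t = ln(0.00747986) = -4.8955, so t = 4.8955/0.8 = 6.1194.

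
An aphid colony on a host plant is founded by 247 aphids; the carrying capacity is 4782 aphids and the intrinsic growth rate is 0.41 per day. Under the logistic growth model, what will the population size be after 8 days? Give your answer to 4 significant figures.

2828 aphids

A = (K − N₀)/N₀ = (4782 − 247)/247 = 18.36.
N(t) = K/(1 + A·e^(−rt)) = 4782/(1 + 18.36×e^(−0.41×8)).
e^(−3.28) = 0.037628; denominator = 1 + 18.36×0.037628 = 1.6909.
N = 4782/1.6909 = 2828.13.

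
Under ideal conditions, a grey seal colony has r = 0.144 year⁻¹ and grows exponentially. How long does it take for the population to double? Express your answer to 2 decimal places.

Doubling time t_d = ln(2)/r = 0.6931/0.144 = 4.8135.

4.81 years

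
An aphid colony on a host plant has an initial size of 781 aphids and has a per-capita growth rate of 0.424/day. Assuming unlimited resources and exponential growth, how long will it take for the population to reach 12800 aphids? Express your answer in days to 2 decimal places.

6.60 days

Set N₀·e^(rt) = 12800: e^(0.424·t) = 12800/781 = 16.389.
0.424·t = ln(16.389) = 2.7966, so t = 2.7966/0.424 = 6.5958.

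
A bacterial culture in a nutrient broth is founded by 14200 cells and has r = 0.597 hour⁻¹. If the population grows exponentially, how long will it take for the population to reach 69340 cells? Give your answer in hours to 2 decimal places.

2.66 hours

Set N₀·e^(rt) = 69340: e^(0.597·t) = 69340/14200 = 4.8831.
0.597·t = ln(4.8831) = 1.5858, so t = 1.5858/0.597 = 2.6562.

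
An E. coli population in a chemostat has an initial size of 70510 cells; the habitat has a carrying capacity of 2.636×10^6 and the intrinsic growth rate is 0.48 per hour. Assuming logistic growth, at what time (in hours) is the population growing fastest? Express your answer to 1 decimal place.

Logistic growth is fastest at N = K/2 = 1.318×10^6.
A = (K − N₀)/N₀ = 36.385. Set K/(1 + A·e^(−rt)) = K/2 → A·e^(−rt) = 1.
e^(−0.48t) = 1/36.385 = 0.027484, so t = ln(36.385)/0.48 = 3.5942/0.48 = 7.4878.

7.5 hours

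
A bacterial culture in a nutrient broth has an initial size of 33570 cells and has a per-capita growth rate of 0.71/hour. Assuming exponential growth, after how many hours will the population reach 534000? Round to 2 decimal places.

Set N₀·e^(rt) = 534000: e^(0.71·t) = 534000/33570 = 15.907.
0.71·t = ln(15.907) = 2.7668, so t = 2.7668/0.71 = 3.8968.

3.90 hours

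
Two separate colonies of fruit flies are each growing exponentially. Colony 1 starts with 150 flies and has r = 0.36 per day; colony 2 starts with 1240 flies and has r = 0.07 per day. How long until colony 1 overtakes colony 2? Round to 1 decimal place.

7.3 days

Set 150·e^(0.36t) = 1240·e^(0.07t).
e^((0.36 − 0.07)t) = 1240/150 → e^(0.29·t) = 8.2667.
0.29·t = ln(8.2667) = 2.1122, so t = 2.1122/0.29 = 7.2836.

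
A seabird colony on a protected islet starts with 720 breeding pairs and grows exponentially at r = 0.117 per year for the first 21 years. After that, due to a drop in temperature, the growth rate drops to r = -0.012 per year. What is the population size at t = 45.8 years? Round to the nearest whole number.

Phase 1: N(21) = 720·e^(0.117×21) = 720·e^2.457 = 8402.22.
Phase 2 runs for 45.8 − 21 = 24.8 years at r = -0.012.
N(45.8) = 8402.22·e^(-0.012×24.8) = 8402.22·e^-0.2976 = 6239.47.

6239 breeding pairs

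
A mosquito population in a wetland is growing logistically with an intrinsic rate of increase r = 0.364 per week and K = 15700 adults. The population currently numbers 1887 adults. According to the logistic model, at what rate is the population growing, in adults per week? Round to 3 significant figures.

604 adults per week

dN/dt = rN(1 − N/K) = 0.364 × 1887 × (1 − 1887/15700).
1 − 1887/15700 = 0.87981; dN/dt = 0.364 × 1887 × 0.87981 = 604.31.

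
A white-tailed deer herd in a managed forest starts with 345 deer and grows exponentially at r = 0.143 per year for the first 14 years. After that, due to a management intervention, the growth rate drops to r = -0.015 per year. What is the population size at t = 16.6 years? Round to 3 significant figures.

2460 deer

Phase 1: N(14) = 345·e^(0.143×14) = 345·e^2.002 = 2554.33.
Phase 2 runs for 16.6 − 14 = 2.6 years at r = -0.015.
N(16.6) = 2554.33·e^(-0.015×2.6) = 2554.33·e^-0.039 = 2456.63.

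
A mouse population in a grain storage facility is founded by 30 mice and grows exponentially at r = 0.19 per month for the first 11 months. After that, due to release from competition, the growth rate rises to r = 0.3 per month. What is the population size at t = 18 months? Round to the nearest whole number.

1981 mice

Phase 1: N(11) = 30·e^(0.19×11) = 30·e^2.09 = 242.547.
Phase 2 runs for 18 − 11 = 7 months at r = 0.3.
N(18) = 242.547·e^(0.3×7) = 242.547·e^2.1 = 1980.68.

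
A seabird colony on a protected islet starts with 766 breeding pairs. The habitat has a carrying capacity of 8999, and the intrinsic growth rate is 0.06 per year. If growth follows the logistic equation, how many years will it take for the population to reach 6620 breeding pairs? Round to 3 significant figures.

A = (K − N₀)/N₀ = (8999 − 766)/766 = 10.748.
Solve 8999/(1 + 10.748·e^(−0.06t)) = 6620: 1 + 10.748·e^(−0.06t) = 1.3594, so e^(−0.06t) = 0.0334354.
−0.06·t = ln(0.0334354) = -3.3981, so t = 3.3981/0.06 = 56.636.

56.6 years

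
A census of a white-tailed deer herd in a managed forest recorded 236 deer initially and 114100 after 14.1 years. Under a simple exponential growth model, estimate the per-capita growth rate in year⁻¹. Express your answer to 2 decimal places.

From N(t) = N₀·e^(rt): e^(r·14.1) = 114100/236 = 483.47.
r·14.1 = ln(483.47) = 6.181, so r = 6.181/14.1 = 0.43837.

0.44 per year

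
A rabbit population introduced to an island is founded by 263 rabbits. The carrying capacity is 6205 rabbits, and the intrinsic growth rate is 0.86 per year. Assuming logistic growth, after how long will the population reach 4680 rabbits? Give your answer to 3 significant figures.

4.93 years

A = (K − N₀)/N₀ = (6205 − 263)/263 = 22.593.
Solve 6205/(1 + 22.593·e^(−0.86t)) = 4680: 1 + 22.593·e^(−0.86t) = 1.3259, so e^(−0.86t) = 0.0144227.
−0.86·t = ln(0.0144227) = -4.239, so t = 4.239/0.86 = 4.929.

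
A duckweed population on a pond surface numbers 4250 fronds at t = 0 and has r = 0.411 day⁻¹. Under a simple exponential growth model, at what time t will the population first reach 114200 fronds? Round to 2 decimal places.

Set N₀·e^(rt) = 114200: e^(0.411·t) = 114200/4250 = 26.871.
0.411·t = ln(26.871) = 3.291, so t = 3.291/0.411 = 8.0074.

8.01 days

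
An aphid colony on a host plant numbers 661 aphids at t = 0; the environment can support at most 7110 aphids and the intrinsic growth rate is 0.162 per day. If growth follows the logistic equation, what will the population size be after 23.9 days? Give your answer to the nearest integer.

5910 aphids

A = (K − N₀)/N₀ = (7110 − 661)/661 = 9.7564.
N(t) = K/(1 + A·e^(−rt)) = 7110/(1 + 9.7564×e^(−0.162×23.9)).
e^(−3.872) = 0.020821; denominator = 1 + 9.7564×0.020821 = 1.2031.
N = 7110/1.2031 = 5909.55.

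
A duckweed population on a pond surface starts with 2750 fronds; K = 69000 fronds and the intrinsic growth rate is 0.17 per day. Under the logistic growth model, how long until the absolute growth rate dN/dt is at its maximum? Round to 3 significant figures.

Logistic growth is fastest at N = K/2 = 34500.
A = (K − N₀)/N₀ = 24.091. Set K/(1 + A·e^(−rt)) = K/2 → A·e^(−rt) = 1.
e^(−0.17t) = 1/24.091 = 0.0415094, so t = ln(24.091)/0.17 = 3.1818/0.17 = 18.717.

18.7 days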